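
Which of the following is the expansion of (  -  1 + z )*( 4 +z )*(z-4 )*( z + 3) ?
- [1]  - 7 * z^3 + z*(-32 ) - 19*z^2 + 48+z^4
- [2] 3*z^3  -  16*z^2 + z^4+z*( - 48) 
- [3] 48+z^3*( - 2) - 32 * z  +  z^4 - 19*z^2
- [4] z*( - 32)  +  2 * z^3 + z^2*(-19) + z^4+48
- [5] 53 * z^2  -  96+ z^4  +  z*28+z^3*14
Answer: 4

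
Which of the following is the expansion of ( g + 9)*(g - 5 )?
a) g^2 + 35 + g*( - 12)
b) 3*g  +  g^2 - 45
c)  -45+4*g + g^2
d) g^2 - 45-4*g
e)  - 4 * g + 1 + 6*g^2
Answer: c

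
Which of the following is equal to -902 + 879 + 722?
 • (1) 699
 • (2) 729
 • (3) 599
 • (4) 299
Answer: 1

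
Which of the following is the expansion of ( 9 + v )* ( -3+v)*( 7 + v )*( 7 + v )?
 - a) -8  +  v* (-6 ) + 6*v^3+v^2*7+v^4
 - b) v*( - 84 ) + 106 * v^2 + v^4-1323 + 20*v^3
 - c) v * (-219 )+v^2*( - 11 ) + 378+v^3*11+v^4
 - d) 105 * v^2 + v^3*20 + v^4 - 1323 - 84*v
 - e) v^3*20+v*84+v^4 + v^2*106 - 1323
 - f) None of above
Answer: b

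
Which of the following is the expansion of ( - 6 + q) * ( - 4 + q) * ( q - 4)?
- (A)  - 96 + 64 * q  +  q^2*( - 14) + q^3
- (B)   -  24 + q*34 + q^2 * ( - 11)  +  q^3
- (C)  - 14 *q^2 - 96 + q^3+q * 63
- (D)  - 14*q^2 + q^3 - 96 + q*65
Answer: A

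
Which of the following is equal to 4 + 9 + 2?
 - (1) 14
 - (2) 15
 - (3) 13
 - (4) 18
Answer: 2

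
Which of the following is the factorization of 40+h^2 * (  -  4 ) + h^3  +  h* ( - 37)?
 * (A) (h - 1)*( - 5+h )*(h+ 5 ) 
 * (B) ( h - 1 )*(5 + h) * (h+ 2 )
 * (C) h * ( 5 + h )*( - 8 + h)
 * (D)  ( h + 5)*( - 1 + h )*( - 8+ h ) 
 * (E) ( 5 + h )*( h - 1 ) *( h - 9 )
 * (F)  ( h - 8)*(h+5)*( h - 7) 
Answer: D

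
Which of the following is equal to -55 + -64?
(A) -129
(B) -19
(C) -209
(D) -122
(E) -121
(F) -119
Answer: F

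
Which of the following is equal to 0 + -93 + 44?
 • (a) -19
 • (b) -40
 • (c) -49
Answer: c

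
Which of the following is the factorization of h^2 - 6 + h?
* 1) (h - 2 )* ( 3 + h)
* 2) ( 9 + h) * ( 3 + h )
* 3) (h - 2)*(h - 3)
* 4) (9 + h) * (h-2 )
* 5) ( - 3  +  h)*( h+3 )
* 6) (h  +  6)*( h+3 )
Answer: 1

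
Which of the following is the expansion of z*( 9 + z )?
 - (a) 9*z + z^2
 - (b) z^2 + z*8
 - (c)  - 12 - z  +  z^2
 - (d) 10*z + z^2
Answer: a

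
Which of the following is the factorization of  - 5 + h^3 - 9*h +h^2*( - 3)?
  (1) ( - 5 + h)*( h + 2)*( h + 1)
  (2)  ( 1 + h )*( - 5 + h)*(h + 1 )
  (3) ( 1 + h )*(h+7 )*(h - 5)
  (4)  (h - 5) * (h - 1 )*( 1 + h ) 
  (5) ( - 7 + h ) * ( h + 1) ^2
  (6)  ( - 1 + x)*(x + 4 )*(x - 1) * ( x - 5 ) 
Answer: 2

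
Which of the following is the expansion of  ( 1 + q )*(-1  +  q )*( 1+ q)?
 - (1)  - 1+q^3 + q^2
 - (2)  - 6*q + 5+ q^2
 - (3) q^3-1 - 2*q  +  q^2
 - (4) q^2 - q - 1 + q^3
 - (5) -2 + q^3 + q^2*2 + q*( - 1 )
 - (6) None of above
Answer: 4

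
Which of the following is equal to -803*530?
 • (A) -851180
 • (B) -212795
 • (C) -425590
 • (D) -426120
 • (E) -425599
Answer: C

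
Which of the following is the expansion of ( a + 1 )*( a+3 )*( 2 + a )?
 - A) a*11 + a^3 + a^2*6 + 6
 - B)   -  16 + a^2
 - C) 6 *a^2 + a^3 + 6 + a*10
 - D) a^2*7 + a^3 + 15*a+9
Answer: A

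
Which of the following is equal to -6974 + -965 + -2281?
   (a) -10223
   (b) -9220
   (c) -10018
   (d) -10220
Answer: d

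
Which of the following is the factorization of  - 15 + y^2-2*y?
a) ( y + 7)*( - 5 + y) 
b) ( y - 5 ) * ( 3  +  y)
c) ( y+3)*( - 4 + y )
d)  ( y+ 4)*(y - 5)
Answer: b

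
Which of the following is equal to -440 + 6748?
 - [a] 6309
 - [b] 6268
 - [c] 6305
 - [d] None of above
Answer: d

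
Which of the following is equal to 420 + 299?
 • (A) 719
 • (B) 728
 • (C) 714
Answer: A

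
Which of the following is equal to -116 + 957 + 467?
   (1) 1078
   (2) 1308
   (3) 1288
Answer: 2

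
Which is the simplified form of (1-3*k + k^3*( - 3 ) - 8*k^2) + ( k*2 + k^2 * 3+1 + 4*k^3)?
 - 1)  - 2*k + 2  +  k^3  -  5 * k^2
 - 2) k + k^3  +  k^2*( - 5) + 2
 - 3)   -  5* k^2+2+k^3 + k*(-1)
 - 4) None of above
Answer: 3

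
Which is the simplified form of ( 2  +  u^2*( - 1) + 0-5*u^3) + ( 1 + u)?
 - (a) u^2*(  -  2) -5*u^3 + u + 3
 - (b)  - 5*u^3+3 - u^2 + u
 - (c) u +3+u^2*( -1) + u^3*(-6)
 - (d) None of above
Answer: b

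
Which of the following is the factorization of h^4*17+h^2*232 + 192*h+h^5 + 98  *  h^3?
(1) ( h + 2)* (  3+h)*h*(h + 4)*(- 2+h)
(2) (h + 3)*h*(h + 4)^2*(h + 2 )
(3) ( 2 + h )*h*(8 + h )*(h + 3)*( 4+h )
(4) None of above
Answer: 3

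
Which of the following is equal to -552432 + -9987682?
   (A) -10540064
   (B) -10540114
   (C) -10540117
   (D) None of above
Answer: B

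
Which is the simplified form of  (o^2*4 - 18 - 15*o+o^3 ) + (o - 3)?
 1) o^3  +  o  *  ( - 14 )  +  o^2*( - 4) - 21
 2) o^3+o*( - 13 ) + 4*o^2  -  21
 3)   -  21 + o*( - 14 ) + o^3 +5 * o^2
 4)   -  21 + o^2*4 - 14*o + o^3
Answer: 4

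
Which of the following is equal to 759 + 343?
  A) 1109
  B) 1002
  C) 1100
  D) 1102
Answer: D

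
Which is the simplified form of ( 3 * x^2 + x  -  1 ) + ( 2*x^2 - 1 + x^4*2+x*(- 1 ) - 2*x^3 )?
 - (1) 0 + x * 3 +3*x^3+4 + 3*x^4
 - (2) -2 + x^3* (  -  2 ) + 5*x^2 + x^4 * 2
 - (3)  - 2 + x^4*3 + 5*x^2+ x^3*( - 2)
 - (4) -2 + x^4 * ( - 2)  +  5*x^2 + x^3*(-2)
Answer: 2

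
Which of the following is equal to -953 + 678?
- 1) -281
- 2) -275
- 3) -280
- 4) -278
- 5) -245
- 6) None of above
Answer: 2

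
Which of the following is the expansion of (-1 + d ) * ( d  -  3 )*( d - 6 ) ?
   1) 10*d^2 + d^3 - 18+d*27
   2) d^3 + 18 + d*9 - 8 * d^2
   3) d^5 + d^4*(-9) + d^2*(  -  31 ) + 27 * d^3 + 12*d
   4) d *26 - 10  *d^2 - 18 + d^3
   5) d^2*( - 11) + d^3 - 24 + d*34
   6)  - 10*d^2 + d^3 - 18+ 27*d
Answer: 6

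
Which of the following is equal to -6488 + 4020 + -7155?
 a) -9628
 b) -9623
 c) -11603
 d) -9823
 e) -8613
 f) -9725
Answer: b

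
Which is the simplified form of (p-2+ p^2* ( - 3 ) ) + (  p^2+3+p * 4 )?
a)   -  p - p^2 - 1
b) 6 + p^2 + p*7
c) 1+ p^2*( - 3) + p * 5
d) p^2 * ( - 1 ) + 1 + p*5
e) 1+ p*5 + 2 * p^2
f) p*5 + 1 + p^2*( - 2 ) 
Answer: f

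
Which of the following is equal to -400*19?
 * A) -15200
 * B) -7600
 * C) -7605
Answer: B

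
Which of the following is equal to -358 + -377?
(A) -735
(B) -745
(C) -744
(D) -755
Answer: A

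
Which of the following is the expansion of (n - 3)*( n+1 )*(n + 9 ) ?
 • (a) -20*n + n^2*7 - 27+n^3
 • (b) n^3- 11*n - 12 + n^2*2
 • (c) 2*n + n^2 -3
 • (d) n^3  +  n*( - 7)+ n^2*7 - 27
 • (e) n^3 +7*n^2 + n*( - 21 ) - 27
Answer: e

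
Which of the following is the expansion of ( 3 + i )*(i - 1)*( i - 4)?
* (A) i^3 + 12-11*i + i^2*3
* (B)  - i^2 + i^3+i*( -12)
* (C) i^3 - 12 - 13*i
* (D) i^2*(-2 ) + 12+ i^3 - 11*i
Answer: D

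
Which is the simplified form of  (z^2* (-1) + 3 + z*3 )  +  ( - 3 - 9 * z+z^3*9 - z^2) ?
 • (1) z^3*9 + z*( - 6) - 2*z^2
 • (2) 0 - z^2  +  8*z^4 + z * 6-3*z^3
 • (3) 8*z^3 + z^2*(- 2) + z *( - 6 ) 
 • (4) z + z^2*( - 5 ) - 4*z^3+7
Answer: 1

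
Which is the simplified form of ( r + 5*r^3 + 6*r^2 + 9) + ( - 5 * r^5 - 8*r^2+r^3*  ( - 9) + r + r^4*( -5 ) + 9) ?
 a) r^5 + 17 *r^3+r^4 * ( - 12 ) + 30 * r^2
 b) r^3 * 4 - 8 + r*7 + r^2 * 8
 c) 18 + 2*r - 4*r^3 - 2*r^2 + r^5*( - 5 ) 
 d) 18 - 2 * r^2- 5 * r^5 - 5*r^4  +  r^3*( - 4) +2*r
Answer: d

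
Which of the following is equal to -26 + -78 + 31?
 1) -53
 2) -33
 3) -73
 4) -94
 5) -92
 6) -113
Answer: 3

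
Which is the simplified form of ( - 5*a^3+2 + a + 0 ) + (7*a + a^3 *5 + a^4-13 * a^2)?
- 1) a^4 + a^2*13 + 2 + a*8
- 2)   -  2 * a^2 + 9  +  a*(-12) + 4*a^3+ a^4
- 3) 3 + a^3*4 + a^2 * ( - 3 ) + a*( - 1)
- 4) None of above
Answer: 4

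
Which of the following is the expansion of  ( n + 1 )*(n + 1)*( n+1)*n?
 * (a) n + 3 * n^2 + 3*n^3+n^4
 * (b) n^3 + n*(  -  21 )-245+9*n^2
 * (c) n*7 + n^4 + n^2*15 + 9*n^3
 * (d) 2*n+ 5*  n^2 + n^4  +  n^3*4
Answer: a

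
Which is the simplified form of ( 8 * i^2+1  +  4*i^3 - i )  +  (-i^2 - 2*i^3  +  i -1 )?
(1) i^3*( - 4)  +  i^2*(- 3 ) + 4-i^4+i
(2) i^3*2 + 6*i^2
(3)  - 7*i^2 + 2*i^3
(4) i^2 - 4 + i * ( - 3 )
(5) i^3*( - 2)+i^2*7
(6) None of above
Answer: 6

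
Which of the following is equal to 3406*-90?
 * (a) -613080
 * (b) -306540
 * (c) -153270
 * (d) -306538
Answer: b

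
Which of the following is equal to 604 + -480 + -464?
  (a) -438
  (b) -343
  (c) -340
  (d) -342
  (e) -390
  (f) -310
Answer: c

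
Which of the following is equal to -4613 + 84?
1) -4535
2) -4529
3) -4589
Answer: 2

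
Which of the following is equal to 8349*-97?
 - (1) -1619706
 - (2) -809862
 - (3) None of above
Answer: 3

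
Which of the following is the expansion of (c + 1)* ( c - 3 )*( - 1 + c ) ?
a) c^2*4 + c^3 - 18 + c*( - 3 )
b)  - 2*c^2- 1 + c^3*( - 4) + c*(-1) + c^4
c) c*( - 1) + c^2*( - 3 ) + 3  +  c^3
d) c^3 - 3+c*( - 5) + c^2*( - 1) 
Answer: c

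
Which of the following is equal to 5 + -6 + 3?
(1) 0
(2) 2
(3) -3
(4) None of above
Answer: 2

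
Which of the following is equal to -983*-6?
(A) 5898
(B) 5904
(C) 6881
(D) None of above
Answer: A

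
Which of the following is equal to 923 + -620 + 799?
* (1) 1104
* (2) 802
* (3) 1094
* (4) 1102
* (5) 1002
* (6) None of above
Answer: 4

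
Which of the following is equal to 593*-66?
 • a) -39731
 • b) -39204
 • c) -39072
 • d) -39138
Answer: d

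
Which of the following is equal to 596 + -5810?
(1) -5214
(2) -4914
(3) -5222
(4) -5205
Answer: 1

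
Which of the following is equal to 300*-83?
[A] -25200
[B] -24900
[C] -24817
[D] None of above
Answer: B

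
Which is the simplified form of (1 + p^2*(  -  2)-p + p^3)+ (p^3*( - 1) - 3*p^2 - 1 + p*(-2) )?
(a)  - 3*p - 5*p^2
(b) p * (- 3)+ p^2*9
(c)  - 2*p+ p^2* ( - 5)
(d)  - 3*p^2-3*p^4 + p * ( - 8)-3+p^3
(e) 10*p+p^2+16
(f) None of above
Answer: a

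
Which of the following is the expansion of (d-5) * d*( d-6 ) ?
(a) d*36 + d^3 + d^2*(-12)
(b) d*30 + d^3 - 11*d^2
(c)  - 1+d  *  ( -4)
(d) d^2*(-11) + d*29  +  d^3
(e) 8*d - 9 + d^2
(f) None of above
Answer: b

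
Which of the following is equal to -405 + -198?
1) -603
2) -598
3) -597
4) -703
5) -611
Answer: 1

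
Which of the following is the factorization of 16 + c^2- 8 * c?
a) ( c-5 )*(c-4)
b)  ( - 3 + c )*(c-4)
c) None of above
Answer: c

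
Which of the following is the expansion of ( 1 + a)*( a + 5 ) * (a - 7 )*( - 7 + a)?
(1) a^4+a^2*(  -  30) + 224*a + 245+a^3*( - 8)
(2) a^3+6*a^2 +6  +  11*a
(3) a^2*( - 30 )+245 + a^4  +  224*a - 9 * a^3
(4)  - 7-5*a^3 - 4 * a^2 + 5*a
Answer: 1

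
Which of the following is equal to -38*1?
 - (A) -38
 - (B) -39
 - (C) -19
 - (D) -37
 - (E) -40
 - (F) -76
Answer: A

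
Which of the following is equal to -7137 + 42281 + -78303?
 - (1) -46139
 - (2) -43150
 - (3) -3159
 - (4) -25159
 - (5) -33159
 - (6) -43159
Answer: 6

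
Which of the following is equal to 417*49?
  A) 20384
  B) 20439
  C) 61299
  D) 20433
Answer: D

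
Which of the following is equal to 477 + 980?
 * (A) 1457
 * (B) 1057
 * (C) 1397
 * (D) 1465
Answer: A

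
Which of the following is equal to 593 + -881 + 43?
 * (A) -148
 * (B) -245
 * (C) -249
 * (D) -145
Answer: B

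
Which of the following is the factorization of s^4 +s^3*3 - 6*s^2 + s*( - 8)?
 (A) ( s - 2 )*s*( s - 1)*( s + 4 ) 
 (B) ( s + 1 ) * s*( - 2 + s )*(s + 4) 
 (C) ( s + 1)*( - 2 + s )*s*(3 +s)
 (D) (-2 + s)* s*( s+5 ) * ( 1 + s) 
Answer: B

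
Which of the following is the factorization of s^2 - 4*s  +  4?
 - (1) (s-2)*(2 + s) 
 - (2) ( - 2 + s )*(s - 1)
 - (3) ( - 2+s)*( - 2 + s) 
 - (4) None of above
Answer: 3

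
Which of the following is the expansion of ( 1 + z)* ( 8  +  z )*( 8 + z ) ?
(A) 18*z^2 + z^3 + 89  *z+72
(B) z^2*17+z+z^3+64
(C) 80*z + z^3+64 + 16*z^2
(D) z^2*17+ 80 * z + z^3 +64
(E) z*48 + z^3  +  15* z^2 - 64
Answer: D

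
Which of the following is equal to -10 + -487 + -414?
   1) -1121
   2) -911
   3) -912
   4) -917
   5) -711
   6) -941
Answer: 2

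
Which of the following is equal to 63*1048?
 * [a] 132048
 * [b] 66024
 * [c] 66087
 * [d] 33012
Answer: b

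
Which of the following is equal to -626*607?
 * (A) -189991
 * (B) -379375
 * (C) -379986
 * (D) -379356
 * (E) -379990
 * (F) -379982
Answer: F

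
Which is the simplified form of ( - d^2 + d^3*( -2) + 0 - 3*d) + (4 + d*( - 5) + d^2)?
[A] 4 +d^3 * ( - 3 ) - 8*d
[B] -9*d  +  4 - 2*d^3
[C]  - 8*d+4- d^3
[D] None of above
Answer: D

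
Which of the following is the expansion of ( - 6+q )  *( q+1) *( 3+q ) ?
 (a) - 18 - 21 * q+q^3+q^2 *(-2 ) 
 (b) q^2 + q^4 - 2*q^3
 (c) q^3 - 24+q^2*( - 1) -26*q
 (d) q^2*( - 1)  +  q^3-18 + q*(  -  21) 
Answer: a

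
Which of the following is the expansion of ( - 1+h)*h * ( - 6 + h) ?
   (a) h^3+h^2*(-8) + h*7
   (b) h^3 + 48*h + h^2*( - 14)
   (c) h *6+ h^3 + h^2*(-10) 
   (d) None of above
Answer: d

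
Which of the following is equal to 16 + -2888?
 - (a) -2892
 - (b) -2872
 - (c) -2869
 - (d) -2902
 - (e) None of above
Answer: b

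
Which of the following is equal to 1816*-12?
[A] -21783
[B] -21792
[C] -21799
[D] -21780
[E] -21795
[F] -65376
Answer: B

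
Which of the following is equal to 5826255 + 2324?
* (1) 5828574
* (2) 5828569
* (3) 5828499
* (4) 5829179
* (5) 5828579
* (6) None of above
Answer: 5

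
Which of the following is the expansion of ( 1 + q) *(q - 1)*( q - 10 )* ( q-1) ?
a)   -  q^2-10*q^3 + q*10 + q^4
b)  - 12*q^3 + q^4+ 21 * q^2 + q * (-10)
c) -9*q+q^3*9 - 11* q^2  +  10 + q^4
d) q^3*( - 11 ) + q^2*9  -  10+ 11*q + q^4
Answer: d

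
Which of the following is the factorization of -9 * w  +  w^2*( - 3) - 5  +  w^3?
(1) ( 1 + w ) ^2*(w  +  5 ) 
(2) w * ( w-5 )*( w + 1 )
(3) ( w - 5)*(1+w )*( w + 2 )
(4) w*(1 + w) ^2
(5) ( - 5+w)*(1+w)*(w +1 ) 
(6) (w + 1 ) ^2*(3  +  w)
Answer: 5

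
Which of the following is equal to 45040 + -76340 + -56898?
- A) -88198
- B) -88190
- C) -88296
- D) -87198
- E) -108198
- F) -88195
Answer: A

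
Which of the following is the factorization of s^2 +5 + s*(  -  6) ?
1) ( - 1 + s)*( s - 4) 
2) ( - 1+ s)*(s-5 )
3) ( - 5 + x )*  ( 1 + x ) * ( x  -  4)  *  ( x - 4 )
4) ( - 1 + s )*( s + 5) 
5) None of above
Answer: 2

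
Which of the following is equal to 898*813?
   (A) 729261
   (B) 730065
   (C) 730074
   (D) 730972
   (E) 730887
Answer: C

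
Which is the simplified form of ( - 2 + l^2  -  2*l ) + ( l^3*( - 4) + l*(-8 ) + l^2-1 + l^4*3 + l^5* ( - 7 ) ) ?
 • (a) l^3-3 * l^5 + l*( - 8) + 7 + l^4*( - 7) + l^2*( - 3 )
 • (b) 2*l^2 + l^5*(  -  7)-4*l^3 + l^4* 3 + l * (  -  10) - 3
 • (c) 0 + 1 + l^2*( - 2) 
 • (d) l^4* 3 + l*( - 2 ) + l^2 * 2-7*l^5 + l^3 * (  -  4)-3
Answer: b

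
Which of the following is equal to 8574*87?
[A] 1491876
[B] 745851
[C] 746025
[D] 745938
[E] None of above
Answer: D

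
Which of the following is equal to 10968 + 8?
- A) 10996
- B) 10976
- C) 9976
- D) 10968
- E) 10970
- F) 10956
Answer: B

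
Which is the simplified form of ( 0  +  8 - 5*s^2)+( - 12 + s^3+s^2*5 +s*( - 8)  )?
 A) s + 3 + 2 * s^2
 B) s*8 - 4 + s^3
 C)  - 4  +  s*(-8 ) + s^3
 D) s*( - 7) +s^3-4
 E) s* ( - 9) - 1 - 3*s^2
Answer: C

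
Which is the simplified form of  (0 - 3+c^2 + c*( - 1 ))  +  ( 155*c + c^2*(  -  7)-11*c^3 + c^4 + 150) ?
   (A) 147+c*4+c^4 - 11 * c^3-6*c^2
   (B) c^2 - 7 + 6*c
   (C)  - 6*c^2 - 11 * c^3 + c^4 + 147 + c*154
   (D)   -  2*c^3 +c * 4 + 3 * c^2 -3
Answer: C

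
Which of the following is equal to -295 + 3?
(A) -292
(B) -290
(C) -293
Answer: A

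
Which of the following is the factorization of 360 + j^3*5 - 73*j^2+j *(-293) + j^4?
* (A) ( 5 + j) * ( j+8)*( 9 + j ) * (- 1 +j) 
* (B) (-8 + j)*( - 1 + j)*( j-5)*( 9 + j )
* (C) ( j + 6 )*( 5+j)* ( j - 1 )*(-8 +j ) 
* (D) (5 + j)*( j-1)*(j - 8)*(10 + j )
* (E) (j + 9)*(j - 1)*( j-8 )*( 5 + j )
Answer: E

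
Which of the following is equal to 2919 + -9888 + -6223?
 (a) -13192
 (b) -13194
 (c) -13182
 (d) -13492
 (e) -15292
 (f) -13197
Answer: a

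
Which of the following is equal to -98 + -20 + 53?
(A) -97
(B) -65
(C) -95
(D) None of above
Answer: B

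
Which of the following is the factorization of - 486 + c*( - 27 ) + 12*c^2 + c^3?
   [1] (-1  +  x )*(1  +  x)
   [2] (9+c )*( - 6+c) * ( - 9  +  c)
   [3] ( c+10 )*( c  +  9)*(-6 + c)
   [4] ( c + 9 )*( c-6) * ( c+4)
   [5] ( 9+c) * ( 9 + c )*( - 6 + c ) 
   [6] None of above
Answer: 5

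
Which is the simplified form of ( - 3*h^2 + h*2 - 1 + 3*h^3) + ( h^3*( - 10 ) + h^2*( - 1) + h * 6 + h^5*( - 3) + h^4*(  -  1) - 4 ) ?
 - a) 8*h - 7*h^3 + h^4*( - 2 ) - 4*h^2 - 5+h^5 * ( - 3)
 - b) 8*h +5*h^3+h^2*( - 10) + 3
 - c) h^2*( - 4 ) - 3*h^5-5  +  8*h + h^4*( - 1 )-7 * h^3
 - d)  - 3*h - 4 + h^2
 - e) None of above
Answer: c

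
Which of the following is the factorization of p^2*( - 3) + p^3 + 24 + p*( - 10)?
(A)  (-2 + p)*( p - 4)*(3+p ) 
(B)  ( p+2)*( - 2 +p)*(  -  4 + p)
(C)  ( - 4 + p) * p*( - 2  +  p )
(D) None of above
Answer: A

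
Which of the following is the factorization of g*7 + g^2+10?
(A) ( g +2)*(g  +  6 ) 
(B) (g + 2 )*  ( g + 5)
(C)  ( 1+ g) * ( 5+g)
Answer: B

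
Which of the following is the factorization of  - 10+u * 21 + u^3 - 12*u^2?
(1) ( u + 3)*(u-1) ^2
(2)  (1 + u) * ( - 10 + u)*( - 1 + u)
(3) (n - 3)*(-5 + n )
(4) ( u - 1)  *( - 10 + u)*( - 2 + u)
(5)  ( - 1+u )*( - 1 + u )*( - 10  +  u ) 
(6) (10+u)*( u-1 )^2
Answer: 5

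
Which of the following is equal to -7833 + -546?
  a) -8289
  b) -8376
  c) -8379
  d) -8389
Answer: c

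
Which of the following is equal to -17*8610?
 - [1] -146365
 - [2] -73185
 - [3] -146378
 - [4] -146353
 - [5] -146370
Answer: 5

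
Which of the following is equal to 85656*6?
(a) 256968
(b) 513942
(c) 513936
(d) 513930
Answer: c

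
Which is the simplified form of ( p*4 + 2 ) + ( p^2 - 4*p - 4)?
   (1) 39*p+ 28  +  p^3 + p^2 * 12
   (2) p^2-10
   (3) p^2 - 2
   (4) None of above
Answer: 3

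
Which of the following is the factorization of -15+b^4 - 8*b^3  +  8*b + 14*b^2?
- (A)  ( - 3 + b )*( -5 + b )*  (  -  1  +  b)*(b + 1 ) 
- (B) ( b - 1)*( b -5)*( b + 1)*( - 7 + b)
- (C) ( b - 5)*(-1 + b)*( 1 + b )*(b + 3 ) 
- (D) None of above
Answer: A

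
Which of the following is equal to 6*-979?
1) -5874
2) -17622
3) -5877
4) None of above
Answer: 1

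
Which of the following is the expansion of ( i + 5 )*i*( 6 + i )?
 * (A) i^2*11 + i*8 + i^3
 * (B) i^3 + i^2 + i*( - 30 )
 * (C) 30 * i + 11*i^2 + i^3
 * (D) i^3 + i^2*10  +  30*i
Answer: C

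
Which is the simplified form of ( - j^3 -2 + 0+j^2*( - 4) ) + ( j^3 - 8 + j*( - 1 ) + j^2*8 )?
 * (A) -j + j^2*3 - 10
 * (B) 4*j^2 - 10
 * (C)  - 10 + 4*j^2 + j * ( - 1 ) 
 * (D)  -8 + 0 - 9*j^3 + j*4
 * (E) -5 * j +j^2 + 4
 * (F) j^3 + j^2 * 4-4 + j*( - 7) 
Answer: C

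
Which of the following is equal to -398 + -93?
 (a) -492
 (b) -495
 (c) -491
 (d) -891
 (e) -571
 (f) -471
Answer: c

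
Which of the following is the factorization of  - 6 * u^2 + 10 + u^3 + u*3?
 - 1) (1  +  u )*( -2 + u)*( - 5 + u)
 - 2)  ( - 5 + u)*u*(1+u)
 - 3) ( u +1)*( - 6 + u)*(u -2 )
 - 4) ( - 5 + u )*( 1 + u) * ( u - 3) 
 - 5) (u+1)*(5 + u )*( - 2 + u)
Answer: 1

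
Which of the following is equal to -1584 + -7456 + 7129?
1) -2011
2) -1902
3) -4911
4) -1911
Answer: 4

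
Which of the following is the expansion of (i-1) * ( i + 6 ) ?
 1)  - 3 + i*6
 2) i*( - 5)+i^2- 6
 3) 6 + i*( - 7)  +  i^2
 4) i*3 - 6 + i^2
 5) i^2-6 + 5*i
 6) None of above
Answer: 5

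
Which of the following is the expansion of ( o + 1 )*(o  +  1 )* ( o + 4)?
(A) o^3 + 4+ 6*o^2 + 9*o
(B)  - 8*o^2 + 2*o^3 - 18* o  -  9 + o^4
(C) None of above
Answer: A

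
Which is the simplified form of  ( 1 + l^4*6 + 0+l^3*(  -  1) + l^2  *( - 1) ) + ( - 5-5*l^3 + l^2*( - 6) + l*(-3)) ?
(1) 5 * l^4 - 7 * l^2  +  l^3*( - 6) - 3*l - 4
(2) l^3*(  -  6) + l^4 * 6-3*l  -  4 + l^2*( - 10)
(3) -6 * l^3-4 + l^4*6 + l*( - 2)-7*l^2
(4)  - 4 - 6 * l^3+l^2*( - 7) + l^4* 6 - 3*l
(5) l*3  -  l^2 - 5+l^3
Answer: 4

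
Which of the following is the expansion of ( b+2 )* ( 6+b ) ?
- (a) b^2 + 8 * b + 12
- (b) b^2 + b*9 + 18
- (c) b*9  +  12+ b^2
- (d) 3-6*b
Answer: a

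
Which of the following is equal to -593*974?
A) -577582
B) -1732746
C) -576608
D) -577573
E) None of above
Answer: A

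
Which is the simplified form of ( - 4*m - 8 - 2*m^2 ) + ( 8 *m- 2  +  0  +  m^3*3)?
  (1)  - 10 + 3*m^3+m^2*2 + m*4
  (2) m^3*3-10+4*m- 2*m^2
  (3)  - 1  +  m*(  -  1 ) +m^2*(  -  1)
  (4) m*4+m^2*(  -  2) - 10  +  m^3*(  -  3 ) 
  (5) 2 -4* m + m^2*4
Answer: 2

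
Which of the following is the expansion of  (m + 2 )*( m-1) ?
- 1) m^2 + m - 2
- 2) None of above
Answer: 1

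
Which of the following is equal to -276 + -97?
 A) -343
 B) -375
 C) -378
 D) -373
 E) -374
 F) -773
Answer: D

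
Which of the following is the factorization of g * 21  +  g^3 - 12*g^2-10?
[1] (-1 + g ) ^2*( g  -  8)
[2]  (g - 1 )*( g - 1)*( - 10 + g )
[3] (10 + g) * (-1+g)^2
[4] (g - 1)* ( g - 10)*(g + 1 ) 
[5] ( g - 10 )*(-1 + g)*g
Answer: 2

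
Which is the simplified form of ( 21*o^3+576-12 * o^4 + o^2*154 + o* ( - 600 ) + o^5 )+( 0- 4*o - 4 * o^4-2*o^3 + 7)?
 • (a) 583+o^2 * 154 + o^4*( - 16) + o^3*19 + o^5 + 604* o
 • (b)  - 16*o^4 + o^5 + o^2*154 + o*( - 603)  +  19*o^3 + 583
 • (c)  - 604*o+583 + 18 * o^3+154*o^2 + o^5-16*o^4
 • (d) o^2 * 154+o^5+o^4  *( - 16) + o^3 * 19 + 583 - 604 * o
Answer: d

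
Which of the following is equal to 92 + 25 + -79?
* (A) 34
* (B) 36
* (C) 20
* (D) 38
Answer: D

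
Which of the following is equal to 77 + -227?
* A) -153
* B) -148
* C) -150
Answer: C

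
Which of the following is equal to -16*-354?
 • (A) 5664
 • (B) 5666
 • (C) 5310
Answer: A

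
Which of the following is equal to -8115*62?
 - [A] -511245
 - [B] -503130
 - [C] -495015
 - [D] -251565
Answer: B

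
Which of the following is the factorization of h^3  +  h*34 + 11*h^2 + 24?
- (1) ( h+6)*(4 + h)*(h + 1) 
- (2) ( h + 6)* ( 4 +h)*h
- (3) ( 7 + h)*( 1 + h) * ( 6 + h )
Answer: 1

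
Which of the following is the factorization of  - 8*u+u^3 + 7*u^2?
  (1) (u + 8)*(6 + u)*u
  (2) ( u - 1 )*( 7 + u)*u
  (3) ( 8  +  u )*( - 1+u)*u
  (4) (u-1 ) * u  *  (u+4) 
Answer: 3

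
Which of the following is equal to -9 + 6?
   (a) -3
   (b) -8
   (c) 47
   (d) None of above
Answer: a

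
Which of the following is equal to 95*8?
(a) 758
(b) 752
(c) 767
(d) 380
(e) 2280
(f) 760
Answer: f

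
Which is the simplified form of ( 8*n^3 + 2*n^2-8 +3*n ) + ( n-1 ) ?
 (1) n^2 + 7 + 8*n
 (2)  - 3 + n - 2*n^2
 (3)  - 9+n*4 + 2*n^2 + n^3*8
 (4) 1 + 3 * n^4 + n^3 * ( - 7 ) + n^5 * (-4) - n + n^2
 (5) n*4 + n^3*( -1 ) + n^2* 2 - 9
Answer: 3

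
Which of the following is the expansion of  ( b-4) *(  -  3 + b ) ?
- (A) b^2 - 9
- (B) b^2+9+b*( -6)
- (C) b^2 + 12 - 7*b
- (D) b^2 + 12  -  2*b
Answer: C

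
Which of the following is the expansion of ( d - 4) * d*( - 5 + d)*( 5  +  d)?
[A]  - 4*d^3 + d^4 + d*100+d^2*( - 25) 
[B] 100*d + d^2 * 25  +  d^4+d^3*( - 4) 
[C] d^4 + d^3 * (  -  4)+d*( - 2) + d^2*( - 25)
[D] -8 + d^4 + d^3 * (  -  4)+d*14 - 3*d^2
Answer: A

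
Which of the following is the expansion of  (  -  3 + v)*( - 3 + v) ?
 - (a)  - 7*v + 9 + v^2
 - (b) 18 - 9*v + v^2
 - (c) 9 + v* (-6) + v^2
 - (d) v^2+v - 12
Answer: c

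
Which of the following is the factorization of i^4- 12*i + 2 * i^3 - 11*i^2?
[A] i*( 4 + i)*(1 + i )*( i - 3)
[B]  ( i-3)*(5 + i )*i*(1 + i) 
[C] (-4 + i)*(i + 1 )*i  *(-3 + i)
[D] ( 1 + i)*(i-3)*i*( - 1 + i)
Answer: A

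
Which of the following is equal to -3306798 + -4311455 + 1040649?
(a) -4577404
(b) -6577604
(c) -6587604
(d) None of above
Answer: b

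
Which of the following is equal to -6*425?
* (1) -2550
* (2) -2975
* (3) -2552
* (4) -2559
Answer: 1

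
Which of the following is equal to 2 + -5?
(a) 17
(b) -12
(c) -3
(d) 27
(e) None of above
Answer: c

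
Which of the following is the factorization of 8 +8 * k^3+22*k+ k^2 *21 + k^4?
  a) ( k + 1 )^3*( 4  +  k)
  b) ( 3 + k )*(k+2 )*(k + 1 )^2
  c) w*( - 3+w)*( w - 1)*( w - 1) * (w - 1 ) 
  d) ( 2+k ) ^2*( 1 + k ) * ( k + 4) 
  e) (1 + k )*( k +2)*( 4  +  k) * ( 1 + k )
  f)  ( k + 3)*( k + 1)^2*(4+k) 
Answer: e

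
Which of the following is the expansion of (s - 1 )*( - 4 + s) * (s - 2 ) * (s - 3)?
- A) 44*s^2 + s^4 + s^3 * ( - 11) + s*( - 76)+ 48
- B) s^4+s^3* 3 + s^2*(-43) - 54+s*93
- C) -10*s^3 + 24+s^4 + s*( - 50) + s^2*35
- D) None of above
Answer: C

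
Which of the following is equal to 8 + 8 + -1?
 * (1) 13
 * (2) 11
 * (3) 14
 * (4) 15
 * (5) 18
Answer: 4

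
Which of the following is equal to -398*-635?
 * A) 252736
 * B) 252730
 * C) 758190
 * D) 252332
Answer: B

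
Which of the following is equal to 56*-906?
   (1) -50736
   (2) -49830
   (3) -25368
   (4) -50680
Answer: 1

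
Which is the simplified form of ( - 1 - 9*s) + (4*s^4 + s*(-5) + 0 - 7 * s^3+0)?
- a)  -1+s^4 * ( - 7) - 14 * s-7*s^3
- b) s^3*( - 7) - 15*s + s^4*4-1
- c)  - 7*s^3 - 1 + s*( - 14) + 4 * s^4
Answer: c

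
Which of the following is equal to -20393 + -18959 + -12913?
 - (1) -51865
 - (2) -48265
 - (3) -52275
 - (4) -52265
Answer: 4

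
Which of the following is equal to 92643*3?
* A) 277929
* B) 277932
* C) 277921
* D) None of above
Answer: A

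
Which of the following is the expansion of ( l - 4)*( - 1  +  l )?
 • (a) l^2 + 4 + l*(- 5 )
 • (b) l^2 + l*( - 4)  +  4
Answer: a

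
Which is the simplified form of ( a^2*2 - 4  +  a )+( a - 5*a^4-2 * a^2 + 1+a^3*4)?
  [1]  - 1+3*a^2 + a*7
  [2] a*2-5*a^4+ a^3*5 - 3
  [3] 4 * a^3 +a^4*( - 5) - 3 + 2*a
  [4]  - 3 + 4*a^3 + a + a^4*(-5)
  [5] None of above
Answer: 3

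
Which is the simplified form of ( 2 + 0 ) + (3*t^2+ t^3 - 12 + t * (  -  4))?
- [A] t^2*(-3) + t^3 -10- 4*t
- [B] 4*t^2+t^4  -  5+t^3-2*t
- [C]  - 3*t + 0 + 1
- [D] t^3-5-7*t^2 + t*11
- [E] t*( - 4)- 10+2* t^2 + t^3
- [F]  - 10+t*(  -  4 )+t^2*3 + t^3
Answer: F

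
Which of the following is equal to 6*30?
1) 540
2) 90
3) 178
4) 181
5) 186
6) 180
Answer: 6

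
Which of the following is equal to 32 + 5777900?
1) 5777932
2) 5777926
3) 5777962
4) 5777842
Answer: 1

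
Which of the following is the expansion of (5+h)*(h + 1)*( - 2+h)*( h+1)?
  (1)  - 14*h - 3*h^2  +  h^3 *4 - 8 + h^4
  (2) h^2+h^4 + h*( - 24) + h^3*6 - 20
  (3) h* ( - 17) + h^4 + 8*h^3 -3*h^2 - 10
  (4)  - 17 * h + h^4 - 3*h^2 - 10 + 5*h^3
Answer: 4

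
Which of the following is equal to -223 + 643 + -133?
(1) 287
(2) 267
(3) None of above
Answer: 1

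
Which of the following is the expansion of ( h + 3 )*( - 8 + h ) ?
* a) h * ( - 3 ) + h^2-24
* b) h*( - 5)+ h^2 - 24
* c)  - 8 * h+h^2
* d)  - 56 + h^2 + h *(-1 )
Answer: b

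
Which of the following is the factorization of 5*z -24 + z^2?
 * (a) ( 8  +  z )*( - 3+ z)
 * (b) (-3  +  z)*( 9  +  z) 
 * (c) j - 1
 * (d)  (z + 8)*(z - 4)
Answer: a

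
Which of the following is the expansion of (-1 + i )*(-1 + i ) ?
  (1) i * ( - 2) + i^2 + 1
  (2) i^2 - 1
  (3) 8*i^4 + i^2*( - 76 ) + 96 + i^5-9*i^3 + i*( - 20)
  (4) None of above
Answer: 1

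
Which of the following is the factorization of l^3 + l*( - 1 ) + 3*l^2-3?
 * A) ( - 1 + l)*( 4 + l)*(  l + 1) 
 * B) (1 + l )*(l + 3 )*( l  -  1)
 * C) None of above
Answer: B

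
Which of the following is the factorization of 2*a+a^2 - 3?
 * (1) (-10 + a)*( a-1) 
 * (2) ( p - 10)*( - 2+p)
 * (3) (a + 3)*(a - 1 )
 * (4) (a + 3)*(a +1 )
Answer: 3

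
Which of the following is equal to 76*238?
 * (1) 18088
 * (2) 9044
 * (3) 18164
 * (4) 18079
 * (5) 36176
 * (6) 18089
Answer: 1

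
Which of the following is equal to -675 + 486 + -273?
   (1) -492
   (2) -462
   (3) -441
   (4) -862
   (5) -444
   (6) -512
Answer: 2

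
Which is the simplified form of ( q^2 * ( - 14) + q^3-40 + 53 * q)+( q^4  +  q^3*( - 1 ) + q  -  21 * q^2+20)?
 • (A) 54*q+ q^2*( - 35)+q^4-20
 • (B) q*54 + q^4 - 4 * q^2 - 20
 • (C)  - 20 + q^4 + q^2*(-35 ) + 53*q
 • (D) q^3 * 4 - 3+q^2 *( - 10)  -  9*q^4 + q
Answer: A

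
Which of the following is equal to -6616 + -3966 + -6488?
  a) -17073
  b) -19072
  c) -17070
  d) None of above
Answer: c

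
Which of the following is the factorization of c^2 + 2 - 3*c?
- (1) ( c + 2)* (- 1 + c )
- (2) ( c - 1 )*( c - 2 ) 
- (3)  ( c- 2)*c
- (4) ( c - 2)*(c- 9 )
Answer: 2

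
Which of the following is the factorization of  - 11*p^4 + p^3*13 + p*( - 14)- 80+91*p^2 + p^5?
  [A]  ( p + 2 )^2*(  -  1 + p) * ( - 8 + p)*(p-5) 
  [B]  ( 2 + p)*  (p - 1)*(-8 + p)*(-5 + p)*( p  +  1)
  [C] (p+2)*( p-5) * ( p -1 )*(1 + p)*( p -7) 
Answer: B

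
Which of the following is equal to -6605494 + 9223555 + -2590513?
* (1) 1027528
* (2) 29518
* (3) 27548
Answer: 3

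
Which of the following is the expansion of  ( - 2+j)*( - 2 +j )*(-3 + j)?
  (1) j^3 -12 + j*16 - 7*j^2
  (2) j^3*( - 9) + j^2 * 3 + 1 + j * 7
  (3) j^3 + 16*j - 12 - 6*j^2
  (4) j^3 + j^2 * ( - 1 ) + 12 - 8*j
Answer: 1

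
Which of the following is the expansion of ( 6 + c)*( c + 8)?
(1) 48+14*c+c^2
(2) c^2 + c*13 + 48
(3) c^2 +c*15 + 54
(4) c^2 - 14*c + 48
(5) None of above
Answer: 1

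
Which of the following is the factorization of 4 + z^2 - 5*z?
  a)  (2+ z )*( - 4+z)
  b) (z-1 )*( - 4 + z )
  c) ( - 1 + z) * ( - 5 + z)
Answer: b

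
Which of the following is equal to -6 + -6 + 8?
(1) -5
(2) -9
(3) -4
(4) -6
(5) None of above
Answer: 3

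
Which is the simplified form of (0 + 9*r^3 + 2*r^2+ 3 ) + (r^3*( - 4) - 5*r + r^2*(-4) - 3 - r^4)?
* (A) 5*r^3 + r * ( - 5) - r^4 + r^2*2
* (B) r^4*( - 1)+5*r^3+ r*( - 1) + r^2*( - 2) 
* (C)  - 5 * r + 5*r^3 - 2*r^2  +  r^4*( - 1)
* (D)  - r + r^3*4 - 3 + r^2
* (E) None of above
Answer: C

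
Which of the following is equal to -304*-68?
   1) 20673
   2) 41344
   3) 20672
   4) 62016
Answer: 3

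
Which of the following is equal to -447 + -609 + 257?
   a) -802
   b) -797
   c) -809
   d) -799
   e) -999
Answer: d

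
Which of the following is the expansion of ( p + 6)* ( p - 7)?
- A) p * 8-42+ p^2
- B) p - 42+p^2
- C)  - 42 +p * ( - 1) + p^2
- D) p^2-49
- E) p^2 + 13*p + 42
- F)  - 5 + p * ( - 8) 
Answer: C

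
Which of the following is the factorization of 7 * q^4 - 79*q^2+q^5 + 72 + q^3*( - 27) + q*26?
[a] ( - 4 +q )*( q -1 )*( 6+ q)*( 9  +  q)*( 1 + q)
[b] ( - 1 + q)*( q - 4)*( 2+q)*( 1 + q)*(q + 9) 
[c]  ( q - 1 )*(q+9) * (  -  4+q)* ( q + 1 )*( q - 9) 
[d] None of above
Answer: b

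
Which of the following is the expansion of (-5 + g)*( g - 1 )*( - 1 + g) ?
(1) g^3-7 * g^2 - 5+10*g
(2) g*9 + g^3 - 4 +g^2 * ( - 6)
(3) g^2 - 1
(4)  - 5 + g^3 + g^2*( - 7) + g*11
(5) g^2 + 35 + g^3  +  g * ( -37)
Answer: 4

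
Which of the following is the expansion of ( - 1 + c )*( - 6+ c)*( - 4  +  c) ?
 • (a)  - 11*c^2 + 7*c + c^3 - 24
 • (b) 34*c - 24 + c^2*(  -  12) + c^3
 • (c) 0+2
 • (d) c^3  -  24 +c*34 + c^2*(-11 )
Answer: d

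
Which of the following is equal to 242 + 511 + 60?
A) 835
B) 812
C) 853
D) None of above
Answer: D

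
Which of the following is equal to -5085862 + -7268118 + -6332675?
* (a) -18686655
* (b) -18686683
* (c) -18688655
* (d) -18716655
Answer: a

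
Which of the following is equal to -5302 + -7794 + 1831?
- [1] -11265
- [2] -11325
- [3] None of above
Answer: 1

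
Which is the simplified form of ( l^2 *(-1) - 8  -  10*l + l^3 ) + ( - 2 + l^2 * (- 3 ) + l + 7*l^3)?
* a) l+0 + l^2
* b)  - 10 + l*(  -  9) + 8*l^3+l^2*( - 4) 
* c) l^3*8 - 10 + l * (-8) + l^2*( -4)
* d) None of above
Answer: b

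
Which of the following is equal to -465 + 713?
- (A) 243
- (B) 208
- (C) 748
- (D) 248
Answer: D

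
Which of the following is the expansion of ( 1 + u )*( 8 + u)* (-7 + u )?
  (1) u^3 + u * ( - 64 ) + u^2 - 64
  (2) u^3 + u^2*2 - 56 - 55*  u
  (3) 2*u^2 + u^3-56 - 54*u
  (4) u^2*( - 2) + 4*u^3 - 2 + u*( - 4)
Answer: 2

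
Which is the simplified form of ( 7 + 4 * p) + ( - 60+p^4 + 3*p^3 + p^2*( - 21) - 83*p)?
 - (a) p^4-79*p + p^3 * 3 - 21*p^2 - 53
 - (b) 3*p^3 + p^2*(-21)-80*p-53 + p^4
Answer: a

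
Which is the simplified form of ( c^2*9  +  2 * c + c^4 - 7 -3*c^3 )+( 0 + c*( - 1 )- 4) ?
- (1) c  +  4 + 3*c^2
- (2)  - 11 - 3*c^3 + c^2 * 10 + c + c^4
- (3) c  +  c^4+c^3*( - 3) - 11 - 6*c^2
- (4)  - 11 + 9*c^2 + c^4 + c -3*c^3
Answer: 4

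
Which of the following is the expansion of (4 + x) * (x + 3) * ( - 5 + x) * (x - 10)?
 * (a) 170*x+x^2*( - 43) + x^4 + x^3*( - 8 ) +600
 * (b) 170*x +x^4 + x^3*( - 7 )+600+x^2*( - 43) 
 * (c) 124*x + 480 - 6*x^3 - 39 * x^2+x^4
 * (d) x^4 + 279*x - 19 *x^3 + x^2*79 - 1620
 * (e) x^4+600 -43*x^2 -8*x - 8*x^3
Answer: a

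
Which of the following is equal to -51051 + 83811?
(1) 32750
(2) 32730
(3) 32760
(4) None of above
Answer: 3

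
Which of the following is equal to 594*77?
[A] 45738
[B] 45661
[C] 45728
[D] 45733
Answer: A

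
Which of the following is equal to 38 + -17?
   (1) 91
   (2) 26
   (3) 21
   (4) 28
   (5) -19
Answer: 3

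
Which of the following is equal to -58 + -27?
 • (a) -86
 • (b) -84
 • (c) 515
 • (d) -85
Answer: d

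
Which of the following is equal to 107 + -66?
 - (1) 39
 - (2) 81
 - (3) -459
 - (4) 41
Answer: 4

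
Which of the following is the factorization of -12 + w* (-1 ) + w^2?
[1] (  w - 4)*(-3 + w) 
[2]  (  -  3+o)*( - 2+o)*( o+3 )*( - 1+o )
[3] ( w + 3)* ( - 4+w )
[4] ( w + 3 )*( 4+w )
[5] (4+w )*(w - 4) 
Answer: 3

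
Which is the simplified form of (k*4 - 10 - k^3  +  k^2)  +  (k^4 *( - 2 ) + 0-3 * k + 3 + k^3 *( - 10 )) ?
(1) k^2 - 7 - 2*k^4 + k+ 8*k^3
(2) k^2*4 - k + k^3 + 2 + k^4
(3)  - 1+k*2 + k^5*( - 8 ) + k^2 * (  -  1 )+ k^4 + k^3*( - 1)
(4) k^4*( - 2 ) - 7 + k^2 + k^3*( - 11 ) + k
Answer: 4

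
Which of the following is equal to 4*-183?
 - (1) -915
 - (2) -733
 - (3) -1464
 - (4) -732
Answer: 4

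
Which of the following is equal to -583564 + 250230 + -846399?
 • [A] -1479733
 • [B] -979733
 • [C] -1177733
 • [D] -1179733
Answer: D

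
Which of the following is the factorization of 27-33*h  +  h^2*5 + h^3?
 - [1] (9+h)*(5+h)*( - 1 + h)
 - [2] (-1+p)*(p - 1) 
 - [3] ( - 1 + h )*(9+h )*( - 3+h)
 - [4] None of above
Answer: 3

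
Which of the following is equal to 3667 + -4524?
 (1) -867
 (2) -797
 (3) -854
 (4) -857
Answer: 4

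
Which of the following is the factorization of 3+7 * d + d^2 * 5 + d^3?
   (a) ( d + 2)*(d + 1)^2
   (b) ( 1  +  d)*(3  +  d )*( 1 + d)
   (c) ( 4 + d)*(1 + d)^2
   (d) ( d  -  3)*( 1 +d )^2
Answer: b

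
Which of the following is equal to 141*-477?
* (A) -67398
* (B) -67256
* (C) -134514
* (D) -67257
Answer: D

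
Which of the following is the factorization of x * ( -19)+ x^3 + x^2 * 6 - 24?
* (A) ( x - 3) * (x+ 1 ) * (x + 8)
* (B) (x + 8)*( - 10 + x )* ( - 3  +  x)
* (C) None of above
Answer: A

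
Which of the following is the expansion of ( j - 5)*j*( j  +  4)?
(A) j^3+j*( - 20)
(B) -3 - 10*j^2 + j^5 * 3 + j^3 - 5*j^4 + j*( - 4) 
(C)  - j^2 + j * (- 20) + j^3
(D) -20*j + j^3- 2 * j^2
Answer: C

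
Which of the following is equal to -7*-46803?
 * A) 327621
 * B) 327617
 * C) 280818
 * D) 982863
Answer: A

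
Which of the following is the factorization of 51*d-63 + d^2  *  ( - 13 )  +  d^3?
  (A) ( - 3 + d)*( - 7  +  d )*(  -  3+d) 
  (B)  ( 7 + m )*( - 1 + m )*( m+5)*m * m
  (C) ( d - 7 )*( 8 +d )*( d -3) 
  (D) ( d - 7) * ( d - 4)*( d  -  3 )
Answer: A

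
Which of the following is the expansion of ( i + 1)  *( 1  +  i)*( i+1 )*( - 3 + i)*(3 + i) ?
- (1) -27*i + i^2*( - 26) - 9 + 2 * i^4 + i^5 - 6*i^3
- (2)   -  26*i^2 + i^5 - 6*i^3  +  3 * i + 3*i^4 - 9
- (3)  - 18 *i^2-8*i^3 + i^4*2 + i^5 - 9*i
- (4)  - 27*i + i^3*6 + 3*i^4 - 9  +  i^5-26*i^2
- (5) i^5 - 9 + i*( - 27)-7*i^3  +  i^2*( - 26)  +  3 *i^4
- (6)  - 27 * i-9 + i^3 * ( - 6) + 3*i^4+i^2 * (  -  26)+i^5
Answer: 6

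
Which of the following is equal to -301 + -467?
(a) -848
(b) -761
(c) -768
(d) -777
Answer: c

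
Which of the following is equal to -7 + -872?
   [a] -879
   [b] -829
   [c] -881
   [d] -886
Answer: a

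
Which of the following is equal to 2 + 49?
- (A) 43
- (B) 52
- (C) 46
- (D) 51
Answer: D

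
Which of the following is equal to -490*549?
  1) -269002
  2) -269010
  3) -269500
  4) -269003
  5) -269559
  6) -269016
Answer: 2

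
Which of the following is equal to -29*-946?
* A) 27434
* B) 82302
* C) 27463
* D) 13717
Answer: A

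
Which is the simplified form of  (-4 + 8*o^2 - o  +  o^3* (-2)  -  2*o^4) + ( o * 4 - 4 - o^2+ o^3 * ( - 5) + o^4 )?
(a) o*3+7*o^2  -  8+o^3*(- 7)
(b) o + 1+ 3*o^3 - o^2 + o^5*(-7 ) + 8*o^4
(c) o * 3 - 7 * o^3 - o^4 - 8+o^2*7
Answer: c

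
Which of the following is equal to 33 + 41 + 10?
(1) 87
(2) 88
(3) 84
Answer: 3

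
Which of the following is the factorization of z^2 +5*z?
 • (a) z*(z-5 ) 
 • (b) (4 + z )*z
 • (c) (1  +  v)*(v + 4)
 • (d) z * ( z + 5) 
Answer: d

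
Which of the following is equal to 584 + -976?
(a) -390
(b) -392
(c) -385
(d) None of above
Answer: b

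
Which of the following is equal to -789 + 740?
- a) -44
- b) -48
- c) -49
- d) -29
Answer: c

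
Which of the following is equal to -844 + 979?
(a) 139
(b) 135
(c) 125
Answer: b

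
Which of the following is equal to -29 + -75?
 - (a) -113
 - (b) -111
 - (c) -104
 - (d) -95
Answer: c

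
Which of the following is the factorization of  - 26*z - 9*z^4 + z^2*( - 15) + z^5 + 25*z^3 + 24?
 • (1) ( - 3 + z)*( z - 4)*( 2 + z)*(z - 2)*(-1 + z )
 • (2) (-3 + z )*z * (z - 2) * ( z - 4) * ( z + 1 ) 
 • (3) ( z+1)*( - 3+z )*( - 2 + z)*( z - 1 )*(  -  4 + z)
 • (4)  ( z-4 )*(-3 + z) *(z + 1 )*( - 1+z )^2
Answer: 3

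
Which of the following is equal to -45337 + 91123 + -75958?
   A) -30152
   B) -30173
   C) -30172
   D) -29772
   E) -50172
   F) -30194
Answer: C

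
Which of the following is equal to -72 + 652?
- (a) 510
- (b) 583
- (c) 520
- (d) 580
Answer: d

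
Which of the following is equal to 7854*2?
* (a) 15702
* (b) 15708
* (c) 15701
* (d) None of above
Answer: b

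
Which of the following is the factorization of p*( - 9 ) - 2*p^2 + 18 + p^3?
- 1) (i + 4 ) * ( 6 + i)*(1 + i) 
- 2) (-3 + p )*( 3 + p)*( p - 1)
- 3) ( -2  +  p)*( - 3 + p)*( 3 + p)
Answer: 3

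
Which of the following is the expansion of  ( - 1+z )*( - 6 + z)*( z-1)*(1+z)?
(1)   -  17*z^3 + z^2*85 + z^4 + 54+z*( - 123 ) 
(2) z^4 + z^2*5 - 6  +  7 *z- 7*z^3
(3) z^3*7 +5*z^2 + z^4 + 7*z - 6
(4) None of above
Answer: 2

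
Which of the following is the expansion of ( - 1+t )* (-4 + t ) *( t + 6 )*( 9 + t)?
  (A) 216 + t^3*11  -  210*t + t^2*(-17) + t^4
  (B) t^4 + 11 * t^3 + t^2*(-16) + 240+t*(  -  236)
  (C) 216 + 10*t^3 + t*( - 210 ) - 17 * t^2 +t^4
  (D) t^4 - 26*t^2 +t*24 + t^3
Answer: C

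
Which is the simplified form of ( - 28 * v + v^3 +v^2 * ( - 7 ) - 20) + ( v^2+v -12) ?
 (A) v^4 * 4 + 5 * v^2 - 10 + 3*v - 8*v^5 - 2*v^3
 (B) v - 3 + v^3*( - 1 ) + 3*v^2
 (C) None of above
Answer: C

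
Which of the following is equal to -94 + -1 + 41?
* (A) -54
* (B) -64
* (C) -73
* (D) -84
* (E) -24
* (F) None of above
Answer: A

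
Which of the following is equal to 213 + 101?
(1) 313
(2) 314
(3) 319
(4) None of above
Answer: 2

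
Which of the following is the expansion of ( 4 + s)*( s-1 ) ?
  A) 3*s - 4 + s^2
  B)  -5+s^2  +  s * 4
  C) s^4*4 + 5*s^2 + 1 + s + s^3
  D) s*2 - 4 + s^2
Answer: A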